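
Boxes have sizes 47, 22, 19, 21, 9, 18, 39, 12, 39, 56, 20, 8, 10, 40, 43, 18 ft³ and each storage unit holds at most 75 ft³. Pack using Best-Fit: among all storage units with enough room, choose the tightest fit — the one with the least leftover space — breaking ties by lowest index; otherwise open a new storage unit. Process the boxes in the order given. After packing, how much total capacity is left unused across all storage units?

47 ft³ → storage unit 1 (remaining 28 ft³)
22 ft³ → storage unit 1 (remaining 6 ft³)
19 ft³ → storage unit 2 (remaining 56 ft³)
21 ft³ → storage unit 2 (remaining 35 ft³)
9 ft³ → storage unit 2 (remaining 26 ft³)
18 ft³ → storage unit 2 (remaining 8 ft³)
39 ft³ → storage unit 3 (remaining 36 ft³)
12 ft³ → storage unit 3 (remaining 24 ft³)
39 ft³ → storage unit 4 (remaining 36 ft³)
56 ft³ → storage unit 5 (remaining 19 ft³)
20 ft³ → storage unit 3 (remaining 4 ft³)
8 ft³ → storage unit 2 (remaining 0 ft³)
10 ft³ → storage unit 5 (remaining 9 ft³)
40 ft³ → storage unit 6 (remaining 35 ft³)
43 ft³ → storage unit 7 (remaining 32 ft³)
18 ft³ → storage unit 7 (remaining 14 ft³)
7 storage units × 75 ft³ = 525 ft³; used 421 ft³; unused 104 ft³.

104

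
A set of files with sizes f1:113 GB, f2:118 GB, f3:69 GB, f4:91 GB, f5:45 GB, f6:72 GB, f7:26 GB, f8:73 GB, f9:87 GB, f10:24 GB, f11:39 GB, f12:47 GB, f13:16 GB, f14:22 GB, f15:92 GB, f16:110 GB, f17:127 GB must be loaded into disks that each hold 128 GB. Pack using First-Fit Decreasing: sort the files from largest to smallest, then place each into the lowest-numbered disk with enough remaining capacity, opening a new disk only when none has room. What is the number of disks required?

Sorted descending: 127, 118, 113, 110, 92, 91, 87, 73, 72, 69, 47, 45, 39, 26, 24, 22, 16.
disk 1: place 127 GB, 1 GB left
disk 2: place 118 GB, 10 GB left
disk 3: place 113 GB, 15 GB left
disk 4: place 110 GB, 18 GB left
disk 5: place 92 GB, 36 GB left
disk 6: place 91 GB, 37 GB left
disk 7: place 87 GB, 41 GB left
disk 8: place 73 GB, 55 GB left
disk 9: place 72 GB, 56 GB left
disk 10: place 69 GB, 59 GB left
disk 8: place 47 GB, 8 GB left
disk 9: place 45 GB, 11 GB left
disk 7: place 39 GB, 2 GB left
disk 5: place 26 GB, 10 GB left
disk 6: place 24 GB, 13 GB left
disk 10: place 22 GB, 37 GB left
disk 4: place 16 GB, 2 GB left

10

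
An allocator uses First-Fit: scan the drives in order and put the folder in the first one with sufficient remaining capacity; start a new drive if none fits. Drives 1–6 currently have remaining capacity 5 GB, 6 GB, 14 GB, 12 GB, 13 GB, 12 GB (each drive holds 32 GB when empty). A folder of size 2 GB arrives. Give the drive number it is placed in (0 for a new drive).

Drives with room: drive 1 (5 GB), drive 2 (6 GB), drive 3 (14 GB), drive 4 (12 GB), drive 5 (13 GB), drive 6 (12 GB).
The first with room is drive 1.

1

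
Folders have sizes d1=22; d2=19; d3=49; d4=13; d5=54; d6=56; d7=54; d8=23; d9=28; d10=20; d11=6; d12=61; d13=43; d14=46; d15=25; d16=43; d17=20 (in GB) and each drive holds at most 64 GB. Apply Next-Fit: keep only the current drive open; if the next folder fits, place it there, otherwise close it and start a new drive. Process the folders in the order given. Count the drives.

drive 1: place d1 (22 GB), 42 GB left
drive 1: place d2 (19 GB), 23 GB left
drive 2: place d3 (49 GB), 15 GB left
drive 2: place d4 (13 GB), 2 GB left
drive 3: place d5 (54 GB), 10 GB left
drive 4: place d6 (56 GB), 8 GB left
drive 5: place d7 (54 GB), 10 GB left
drive 6: place d8 (23 GB), 41 GB left
drive 6: place d9 (28 GB), 13 GB left
drive 7: place d10 (20 GB), 44 GB left
drive 7: place d11 (6 GB), 38 GB left
drive 8: place d12 (61 GB), 3 GB left
drive 9: place d13 (43 GB), 21 GB left
drive 10: place d14 (46 GB), 18 GB left
drive 11: place d15 (25 GB), 39 GB left
drive 12: place d16 (43 GB), 21 GB left
drive 12: place d17 (20 GB), 1 GB left
Final drives: [22,19] [49,13] [54] [56] [54] [23,28] [20,6] [61] [43] [46] [25] [43,20].

12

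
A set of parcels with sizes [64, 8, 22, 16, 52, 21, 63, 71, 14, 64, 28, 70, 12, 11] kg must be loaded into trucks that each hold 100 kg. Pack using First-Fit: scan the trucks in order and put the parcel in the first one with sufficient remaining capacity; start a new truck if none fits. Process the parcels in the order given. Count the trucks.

truck 1: place 64 kg, 36 kg left
truck 1: place 8 kg, 28 kg left
truck 1: place 22 kg, 6 kg left
truck 2: place 16 kg, 84 kg left
truck 2: place 52 kg, 32 kg left
truck 2: place 21 kg, 11 kg left
truck 3: place 63 kg, 37 kg left
truck 4: place 71 kg, 29 kg left
truck 3: place 14 kg, 23 kg left
truck 5: place 64 kg, 36 kg left
truck 4: place 28 kg, 1 kg left
truck 6: place 70 kg, 30 kg left
truck 3: place 12 kg, 11 kg left
truck 2: place 11 kg, 0 kg left

6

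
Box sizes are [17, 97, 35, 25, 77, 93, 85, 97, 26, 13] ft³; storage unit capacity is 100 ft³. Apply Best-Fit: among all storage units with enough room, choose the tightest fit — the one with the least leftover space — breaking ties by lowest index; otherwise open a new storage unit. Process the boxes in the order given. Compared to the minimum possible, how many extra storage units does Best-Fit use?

Best-Fit: [17,35,25] [97] [77] [93] [85,13] [97] [26] → 7 storage units.
Total size 565 ft³; any packing needs at least ⌈565/100⌉ = 6 storage units.
An optimal packing achieves that bound: [97] [97] [93] [85,13] [77,17] [35,26,25] → 6 storage units.
Excess: 7 − 6 = 1.

1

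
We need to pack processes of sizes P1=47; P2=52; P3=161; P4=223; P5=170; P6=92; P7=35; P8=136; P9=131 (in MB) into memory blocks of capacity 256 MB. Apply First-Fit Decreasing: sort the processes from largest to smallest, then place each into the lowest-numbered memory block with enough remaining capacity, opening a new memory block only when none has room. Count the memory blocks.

Sorted descending: 223, 170, 161, 136, 131, 92, 52, 47, 35.
Put 223 MB in memory block 1; 33 MB remain.
Put 170 MB in memory block 2; 86 MB remain.
Put 161 MB in memory block 3; 95 MB remain.
Put 136 MB in memory block 4; 120 MB remain.
Put 131 MB in memory block 5; 125 MB remain.
Put 92 MB in memory block 3; 3 MB remain.
Put 52 MB in memory block 2; 34 MB remain.
Put 47 MB in memory block 4; 73 MB remain.
Put 35 MB in memory block 4; 38 MB remain.

5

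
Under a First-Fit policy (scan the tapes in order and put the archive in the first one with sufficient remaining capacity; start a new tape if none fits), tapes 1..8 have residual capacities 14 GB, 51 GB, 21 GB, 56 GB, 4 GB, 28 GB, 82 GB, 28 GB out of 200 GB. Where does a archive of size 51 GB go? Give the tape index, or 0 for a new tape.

Tapes with room: tape 2 (51 GB), tape 4 (56 GB), tape 7 (82 GB).
The first with room is tape 2.

2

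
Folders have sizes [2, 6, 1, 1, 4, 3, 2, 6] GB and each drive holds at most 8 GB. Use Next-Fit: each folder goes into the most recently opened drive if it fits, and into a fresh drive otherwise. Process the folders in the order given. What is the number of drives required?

4

drive 1: place 2 GB, 6 GB left
drive 1: place 6 GB, 0 GB left
drive 2: place 1 GB, 7 GB left
drive 2: place 1 GB, 6 GB left
drive 2: place 4 GB, 2 GB left
drive 3: place 3 GB, 5 GB left
drive 3: place 2 GB, 3 GB left
drive 4: place 6 GB, 2 GB left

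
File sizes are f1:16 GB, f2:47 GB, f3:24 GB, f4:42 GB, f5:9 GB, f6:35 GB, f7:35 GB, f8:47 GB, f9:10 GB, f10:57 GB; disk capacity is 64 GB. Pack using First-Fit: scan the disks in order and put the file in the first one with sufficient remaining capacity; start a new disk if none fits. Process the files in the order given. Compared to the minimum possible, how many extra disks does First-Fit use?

First-Fit: [16,47] [24,9,10] [42] [35] [35] [47] [57] → 7 disks.
Total size 322 GB; any packing needs at least ⌈322/64⌉ = 6 disks.
An optimal packing achieves that bound: [57] [47,16] [47,10] [42,9] [35,24] [35] → 6 disks.
Excess: 7 − 6 = 1.

1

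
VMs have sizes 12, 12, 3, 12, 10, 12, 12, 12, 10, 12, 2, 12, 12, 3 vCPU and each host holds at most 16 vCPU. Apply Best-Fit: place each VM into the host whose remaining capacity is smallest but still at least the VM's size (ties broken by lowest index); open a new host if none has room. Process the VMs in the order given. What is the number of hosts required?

12 vCPU → host 1 (remaining 4 vCPU)
12 vCPU → host 2 (remaining 4 vCPU)
3 vCPU → host 1 (remaining 1 vCPU)
12 vCPU → host 3 (remaining 4 vCPU)
10 vCPU → host 4 (remaining 6 vCPU)
12 vCPU → host 5 (remaining 4 vCPU)
12 vCPU → host 6 (remaining 4 vCPU)
12 vCPU → host 7 (remaining 4 vCPU)
10 vCPU → host 8 (remaining 6 vCPU)
12 vCPU → host 9 (remaining 4 vCPU)
2 vCPU → host 2 (remaining 2 vCPU)
12 vCPU → host 10 (remaining 4 vCPU)
12 vCPU → host 11 (remaining 4 vCPU)
3 vCPU → host 3 (remaining 1 vCPU)
Final hosts: [12,3] [12,2] [12,3] [10] [12] [12] [12] [10] [12] [12] [12].

11 hosts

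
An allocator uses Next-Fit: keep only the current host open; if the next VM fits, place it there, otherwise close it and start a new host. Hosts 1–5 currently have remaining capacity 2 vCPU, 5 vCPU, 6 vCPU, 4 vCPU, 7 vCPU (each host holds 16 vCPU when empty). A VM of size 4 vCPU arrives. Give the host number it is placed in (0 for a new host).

Next-Fit only looks at host 5, which has 7 vCPU free.
4 vCPU fits there.

5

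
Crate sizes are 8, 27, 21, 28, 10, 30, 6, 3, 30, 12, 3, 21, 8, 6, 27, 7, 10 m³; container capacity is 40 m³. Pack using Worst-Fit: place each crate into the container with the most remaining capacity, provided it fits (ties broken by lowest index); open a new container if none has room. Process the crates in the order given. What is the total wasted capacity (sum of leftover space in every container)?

63

Put 8 m³ in container 1; 32 m³ remain.
Put 27 m³ in container 1; 5 m³ remain.
Put 21 m³ in container 2; 19 m³ remain.
Put 28 m³ in container 3; 12 m³ remain.
Put 10 m³ in container 2; 9 m³ remain.
Put 30 m³ in container 4; 10 m³ remain.
Put 6 m³ in container 3; 6 m³ remain.
Put 3 m³ in container 4; 7 m³ remain.
Put 30 m³ in container 5; 10 m³ remain.
Put 12 m³ in container 6; 28 m³ remain.
Put 3 m³ in container 6; 25 m³ remain.
Put 21 m³ in container 6; 4 m³ remain.
Put 8 m³ in container 5; 2 m³ remain.
Put 6 m³ in container 2; 3 m³ remain.
Put 27 m³ in container 7; 13 m³ remain.
Put 7 m³ in container 7; 6 m³ remain.
Put 10 m³ in container 8; 30 m³ remain.
8 containers × 40 m³ = 320 m³; used 257 m³; unused 63 m³.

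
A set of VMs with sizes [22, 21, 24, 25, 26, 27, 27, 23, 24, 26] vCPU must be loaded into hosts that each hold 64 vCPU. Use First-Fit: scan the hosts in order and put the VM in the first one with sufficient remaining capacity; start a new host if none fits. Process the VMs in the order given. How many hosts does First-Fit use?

Put 22 vCPU in host 1; 42 vCPU remain.
Put 21 vCPU in host 1; 21 vCPU remain.
Put 24 vCPU in host 2; 40 vCPU remain.
Put 25 vCPU in host 2; 15 vCPU remain.
Put 26 vCPU in host 3; 38 vCPU remain.
Put 27 vCPU in host 3; 11 vCPU remain.
Put 27 vCPU in host 4; 37 vCPU remain.
Put 23 vCPU in host 4; 14 vCPU remain.
Put 24 vCPU in host 5; 40 vCPU remain.
Put 26 vCPU in host 5; 14 vCPU remain.
Final hosts: [22,21] [24,25] [26,27] [27,23] [24,26].

5 hosts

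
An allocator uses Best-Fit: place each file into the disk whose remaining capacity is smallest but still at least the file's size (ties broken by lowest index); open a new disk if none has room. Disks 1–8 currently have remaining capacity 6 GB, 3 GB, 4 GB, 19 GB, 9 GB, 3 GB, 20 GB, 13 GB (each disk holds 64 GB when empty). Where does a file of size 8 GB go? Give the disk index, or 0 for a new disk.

5

Disks with room: disk 4 (19 GB), disk 5 (9 GB), disk 7 (20 GB), disk 8 (13 GB).
Tightest fit is disk 5 with 9 GB free.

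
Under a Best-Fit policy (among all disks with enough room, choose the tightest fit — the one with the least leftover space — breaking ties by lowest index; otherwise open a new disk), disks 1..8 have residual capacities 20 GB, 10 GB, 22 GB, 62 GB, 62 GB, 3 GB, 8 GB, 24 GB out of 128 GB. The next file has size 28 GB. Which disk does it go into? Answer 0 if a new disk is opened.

4

Disks with room: disk 4 (62 GB), disk 5 (62 GB).
Tightest fit is disk 4 with 62 GB free.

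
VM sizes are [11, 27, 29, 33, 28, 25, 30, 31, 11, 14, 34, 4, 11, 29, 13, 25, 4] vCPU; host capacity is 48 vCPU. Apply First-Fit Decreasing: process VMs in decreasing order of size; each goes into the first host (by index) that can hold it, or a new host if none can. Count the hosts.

10

Sorted descending: 34, 33, 31, 30, 29, 29, 28, 27, 25, 25, 14, 13, 11, 11, 11, 4, 4.
host 1: place 34 vCPU, 14 vCPU left
host 2: place 33 vCPU, 15 vCPU left
host 3: place 31 vCPU, 17 vCPU left
host 4: place 30 vCPU, 18 vCPU left
host 5: place 29 vCPU, 19 vCPU left
host 6: place 29 vCPU, 19 vCPU left
host 7: place 28 vCPU, 20 vCPU left
host 8: place 27 vCPU, 21 vCPU left
host 9: place 25 vCPU, 23 vCPU left
host 10: place 25 vCPU, 23 vCPU left
host 1: place 14 vCPU, 0 vCPU left
host 2: place 13 vCPU, 2 vCPU left
host 3: place 11 vCPU, 6 vCPU left
host 4: place 11 vCPU, 7 vCPU left
host 5: place 11 vCPU, 8 vCPU left
host 3: place 4 vCPU, 2 vCPU left
host 4: place 4 vCPU, 3 vCPU left
Final hosts: [34,14] [33,13] [31,11,4] [30,11,4] [29,11] [29] [28] [27] [25] [25].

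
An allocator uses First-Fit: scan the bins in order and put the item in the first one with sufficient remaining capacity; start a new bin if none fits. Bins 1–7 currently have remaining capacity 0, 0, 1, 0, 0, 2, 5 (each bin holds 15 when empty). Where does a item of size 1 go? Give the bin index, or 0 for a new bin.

3

Bins with room: bin 3 (1), bin 6 (2), bin 7 (5).
The first with room is bin 3.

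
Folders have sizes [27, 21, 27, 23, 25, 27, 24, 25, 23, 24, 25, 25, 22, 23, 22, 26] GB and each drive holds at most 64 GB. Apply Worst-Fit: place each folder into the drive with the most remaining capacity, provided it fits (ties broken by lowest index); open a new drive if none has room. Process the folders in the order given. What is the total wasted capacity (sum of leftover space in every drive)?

drive 1: place 27 GB, 37 GB left
drive 1: place 21 GB, 16 GB left
drive 2: place 27 GB, 37 GB left
drive 2: place 23 GB, 14 GB left
drive 3: place 25 GB, 39 GB left
drive 3: place 27 GB, 12 GB left
drive 4: place 24 GB, 40 GB left
drive 4: place 25 GB, 15 GB left
drive 5: place 23 GB, 41 GB left
drive 5: place 24 GB, 17 GB left
drive 6: place 25 GB, 39 GB left
drive 6: place 25 GB, 14 GB left
drive 7: place 22 GB, 42 GB left
drive 7: place 23 GB, 19 GB left
drive 8: place 22 GB, 42 GB left
drive 8: place 26 GB, 16 GB left
8 drives × 64 GB = 512 GB; used 389 GB; unused 123 GB.

123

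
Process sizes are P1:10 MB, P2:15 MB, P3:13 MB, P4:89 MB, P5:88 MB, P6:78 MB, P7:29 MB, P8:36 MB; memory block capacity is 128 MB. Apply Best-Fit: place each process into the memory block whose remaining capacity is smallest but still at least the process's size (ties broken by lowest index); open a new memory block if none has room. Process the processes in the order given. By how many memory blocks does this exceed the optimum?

0

Best-Fit: [10,15,13,89] [88,29] [78,36] → 3 memory blocks.
Total size 358 MB; any packing needs at least ⌈358/128⌉ = 3 memory blocks.
So 3 is already optimal.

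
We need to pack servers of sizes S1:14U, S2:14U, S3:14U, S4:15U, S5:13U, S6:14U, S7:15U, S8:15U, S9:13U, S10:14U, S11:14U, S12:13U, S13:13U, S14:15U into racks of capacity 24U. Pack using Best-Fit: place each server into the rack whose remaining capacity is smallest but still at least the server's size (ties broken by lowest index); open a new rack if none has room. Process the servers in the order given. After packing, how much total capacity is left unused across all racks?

140

Put S1 (14U) in rack 1; 10U remain.
Put S2 (14U) in rack 2; 10U remain.
Put S3 (14U) in rack 3; 10U remain.
Put S4 (15U) in rack 4; 9U remain.
Put S5 (13U) in rack 5; 11U remain.
Put S6 (14U) in rack 6; 10U remain.
Put S7 (15U) in rack 7; 9U remain.
Put S8 (15U) in rack 8; 9U remain.
Put S9 (13U) in rack 9; 11U remain.
Put S10 (14U) in rack 10; 10U remain.
Put S11 (14U) in rack 11; 10U remain.
Put S12 (13U) in rack 12; 11U remain.
Put S13 (13U) in rack 13; 11U remain.
Put S14 (15U) in rack 14; 9U remain.
14 racks × 24U = 336U; used 196U; unused 140U.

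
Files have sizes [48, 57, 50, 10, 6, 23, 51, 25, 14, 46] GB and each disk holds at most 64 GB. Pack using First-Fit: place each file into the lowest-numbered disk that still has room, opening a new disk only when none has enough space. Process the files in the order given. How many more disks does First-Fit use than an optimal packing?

First-Fit: [48,10,6] [57] [50,14] [23,25] [51] [46] → 6 disks.
Total size 330 GB; any packing needs at least ⌈330/64⌉ = 6 disks.
So 6 is already optimal.

0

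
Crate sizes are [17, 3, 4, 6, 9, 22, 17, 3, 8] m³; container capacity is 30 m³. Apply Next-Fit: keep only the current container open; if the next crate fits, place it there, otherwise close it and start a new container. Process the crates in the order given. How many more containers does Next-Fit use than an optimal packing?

1

Next-Fit: [17,3,4,6] [9] [22] [17,3,8] → 4 containers.
Total size 89 m³; any packing needs at least ⌈89/30⌉ = 3 containers.
An optimal packing achieves that bound: [22,8] [17,9,4] [17,6,3,3] → 3 containers.
Excess: 4 − 3 = 1.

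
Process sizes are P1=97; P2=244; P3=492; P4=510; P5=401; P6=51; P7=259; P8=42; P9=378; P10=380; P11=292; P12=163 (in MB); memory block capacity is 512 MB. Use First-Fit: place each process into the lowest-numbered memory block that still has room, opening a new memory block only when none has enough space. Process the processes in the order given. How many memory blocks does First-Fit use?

Put P1 (97 MB) in memory block 1; 415 MB remain.
Put P2 (244 MB) in memory block 1; 171 MB remain.
Put P3 (492 MB) in memory block 2; 20 MB remain.
Put P4 (510 MB) in memory block 3; 2 MB remain.
Put P5 (401 MB) in memory block 4; 111 MB remain.
Put P6 (51 MB) in memory block 1; 120 MB remain.
Put P7 (259 MB) in memory block 5; 253 MB remain.
Put P8 (42 MB) in memory block 1; 78 MB remain.
Put P9 (378 MB) in memory block 6; 134 MB remain.
Put P10 (380 MB) in memory block 7; 132 MB remain.
Put P11 (292 MB) in memory block 8; 220 MB remain.
Put P12 (163 MB) in memory block 5; 90 MB remain.
Final memory blocks: [97,244,51,42] [492] [510] [401] [259,163] [378] [380] [292].

8 memory blocks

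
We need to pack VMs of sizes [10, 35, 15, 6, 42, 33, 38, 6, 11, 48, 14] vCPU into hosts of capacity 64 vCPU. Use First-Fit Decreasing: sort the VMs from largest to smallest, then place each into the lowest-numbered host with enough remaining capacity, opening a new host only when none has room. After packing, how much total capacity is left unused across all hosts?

62

Sorted descending: 48, 42, 38, 35, 33, 15, 14, 11, 10, 6, 6.
Put 48 vCPU in host 1; 16 vCPU remain.
Put 42 vCPU in host 2; 22 vCPU remain.
Put 38 vCPU in host 3; 26 vCPU remain.
Put 35 vCPU in host 4; 29 vCPU remain.
Put 33 vCPU in host 5; 31 vCPU remain.
Put 15 vCPU in host 1; 1 vCPU remain.
Put 14 vCPU in host 2; 8 vCPU remain.
Put 11 vCPU in host 3; 15 vCPU remain.
Put 10 vCPU in host 3; 5 vCPU remain.
Put 6 vCPU in host 2; 2 vCPU remain.
Put 6 vCPU in host 4; 23 vCPU remain.
5 hosts × 64 vCPU = 320 vCPU; used 258 vCPU; unused 62 vCPU.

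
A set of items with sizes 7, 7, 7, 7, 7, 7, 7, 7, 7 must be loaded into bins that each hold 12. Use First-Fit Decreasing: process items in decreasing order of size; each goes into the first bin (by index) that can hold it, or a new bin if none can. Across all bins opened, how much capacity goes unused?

Sorted descending: 7, 7, 7, 7, 7, 7, 7, 7, 7.
bin 1: place 7, 5 left
bin 2: place 7, 5 left
bin 3: place 7, 5 left
bin 4: place 7, 5 left
bin 5: place 7, 5 left
bin 6: place 7, 5 left
bin 7: place 7, 5 left
bin 8: place 7, 5 left
bin 9: place 7, 5 left
9 bins × 12 = 108; used 63; unused 45.

45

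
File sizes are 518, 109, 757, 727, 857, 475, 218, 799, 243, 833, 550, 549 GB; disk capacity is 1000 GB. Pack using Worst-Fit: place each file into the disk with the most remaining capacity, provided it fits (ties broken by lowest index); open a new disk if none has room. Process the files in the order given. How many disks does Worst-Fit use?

9

disk 1: place 518 GB, 482 GB left
disk 1: place 109 GB, 373 GB left
disk 2: place 757 GB, 243 GB left
disk 3: place 727 GB, 273 GB left
disk 4: place 857 GB, 143 GB left
disk 5: place 475 GB, 525 GB left
disk 5: place 218 GB, 307 GB left
disk 6: place 799 GB, 201 GB left
disk 1: place 243 GB, 130 GB left
disk 7: place 833 GB, 167 GB left
disk 8: place 550 GB, 450 GB left
disk 9: place 549 GB, 451 GB left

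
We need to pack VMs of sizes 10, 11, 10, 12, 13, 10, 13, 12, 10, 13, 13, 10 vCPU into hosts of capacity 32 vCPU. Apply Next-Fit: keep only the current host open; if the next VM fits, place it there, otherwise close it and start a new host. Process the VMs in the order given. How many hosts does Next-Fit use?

6

host 1: place 10 vCPU, 22 vCPU left
host 1: place 11 vCPU, 11 vCPU left
host 1: place 10 vCPU, 1 vCPU left
host 2: place 12 vCPU, 20 vCPU left
host 2: place 13 vCPU, 7 vCPU left
host 3: place 10 vCPU, 22 vCPU left
host 3: place 13 vCPU, 9 vCPU left
host 4: place 12 vCPU, 20 vCPU left
host 4: place 10 vCPU, 10 vCPU left
host 5: place 13 vCPU, 19 vCPU left
host 5: place 13 vCPU, 6 vCPU left
host 6: place 10 vCPU, 22 vCPU left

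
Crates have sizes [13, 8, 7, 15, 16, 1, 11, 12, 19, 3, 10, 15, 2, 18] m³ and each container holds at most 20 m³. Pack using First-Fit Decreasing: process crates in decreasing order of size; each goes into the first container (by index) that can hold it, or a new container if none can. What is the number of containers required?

9 containers

Sorted descending: 19, 18, 16, 15, 15, 13, 12, 11, 10, 8, 7, 3, 2, 1.
19 m³ → container 1 (remaining 1 m³)
18 m³ → container 2 (remaining 2 m³)
16 m³ → container 3 (remaining 4 m³)
15 m³ → container 4 (remaining 5 m³)
15 m³ → container 5 (remaining 5 m³)
13 m³ → container 6 (remaining 7 m³)
12 m³ → container 7 (remaining 8 m³)
11 m³ → container 8 (remaining 9 m³)
10 m³ → container 9 (remaining 10 m³)
8 m³ → container 7 (remaining 0 m³)
7 m³ → container 6 (remaining 0 m³)
3 m³ → container 3 (remaining 1 m³)
2 m³ → container 2 (remaining 0 m³)
1 m³ → container 1 (remaining 0 m³)
Final containers: [19,1] [18,2] [16,3] [15] [15] [13,7] [12,8] [11] [10].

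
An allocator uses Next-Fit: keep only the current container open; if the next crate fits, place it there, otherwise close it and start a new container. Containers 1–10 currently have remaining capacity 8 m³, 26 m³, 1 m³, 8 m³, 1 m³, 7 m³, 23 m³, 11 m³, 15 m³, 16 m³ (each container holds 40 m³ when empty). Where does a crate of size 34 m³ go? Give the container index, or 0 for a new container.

Next-Fit only looks at container 10, which has 16 m³ free.
34 m³ does not fit, so a new container is opened.

0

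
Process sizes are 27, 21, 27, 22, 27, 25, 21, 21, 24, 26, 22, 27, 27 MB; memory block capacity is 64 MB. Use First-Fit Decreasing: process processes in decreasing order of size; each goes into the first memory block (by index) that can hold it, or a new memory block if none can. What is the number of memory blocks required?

Sorted descending: 27, 27, 27, 27, 27, 26, 25, 24, 22, 22, 21, 21, 21.
Put 27 MB in memory block 1; 37 MB remain.
Put 27 MB in memory block 1; 10 MB remain.
Put 27 MB in memory block 2; 37 MB remain.
Put 27 MB in memory block 2; 10 MB remain.
Put 27 MB in memory block 3; 37 MB remain.
Put 26 MB in memory block 3; 11 MB remain.
Put 25 MB in memory block 4; 39 MB remain.
Put 24 MB in memory block 4; 15 MB remain.
Put 22 MB in memory block 5; 42 MB remain.
Put 22 MB in memory block 5; 20 MB remain.
Put 21 MB in memory block 6; 43 MB remain.
Put 21 MB in memory block 6; 22 MB remain.
Put 21 MB in memory block 6; 1 MB remain.
Final memory blocks: [27,27] [27,27] [27,26] [25,24] [22,22] [21,21,21].

6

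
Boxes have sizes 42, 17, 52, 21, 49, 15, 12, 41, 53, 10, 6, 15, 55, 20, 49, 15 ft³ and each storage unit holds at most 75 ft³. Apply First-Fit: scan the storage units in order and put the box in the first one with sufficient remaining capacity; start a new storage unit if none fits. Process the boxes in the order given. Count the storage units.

7

Put 42 ft³ in storage unit 1; 33 ft³ remain.
Put 17 ft³ in storage unit 1; 16 ft³ remain.
Put 52 ft³ in storage unit 2; 23 ft³ remain.
Put 21 ft³ in storage unit 2; 2 ft³ remain.
Put 49 ft³ in storage unit 3; 26 ft³ remain.
Put 15 ft³ in storage unit 1; 1 ft³ remain.
Put 12 ft³ in storage unit 3; 14 ft³ remain.
Put 41 ft³ in storage unit 4; 34 ft³ remain.
Put 53 ft³ in storage unit 5; 22 ft³ remain.
Put 10 ft³ in storage unit 3; 4 ft³ remain.
Put 6 ft³ in storage unit 4; 28 ft³ remain.
Put 15 ft³ in storage unit 4; 13 ft³ remain.
Put 55 ft³ in storage unit 6; 20 ft³ remain.
Put 20 ft³ in storage unit 5; 2 ft³ remain.
Put 49 ft³ in storage unit 7; 26 ft³ remain.
Put 15 ft³ in storage unit 6; 5 ft³ remain.
Final storage units: [42,17,15] [52,21] [49,12,10] [41,6,15] [53,20] [55,15] [49].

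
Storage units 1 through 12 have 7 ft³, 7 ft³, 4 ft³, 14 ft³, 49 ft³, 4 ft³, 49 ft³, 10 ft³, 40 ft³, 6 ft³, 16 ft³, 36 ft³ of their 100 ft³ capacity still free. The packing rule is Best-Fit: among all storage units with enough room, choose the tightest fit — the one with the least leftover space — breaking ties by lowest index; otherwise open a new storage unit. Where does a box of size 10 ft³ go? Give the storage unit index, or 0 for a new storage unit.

8

Storage units with room: storage unit 4 (14 ft³), storage unit 5 (49 ft³), storage unit 7 (49 ft³), storage unit 8 (10 ft³), storage unit 9 (40 ft³), storage unit 11 (16 ft³), storage unit 12 (36 ft³).
Tightest fit is storage unit 8 with 10 ft³ free.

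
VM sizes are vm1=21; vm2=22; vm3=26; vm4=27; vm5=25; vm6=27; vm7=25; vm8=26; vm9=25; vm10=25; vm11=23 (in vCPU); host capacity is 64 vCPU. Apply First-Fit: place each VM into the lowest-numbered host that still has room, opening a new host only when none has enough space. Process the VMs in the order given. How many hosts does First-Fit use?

Put vm1 (21 vCPU) in host 1; 43 vCPU remain.
Put vm2 (22 vCPU) in host 1; 21 vCPU remain.
Put vm3 (26 vCPU) in host 2; 38 vCPU remain.
Put vm4 (27 vCPU) in host 2; 11 vCPU remain.
Put vm5 (25 vCPU) in host 3; 39 vCPU remain.
Put vm6 (27 vCPU) in host 3; 12 vCPU remain.
Put vm7 (25 vCPU) in host 4; 39 vCPU remain.
Put vm8 (26 vCPU) in host 4; 13 vCPU remain.
Put vm9 (25 vCPU) in host 5; 39 vCPU remain.
Put vm10 (25 vCPU) in host 5; 14 vCPU remain.
Put vm11 (23 vCPU) in host 6; 41 vCPU remain.

6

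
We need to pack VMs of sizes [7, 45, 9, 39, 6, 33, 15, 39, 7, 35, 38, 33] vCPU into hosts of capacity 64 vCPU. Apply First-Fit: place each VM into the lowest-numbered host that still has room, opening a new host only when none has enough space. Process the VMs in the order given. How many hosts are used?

host 1: place 7 vCPU, 57 vCPU left
host 1: place 45 vCPU, 12 vCPU left
host 1: place 9 vCPU, 3 vCPU left
host 2: place 39 vCPU, 25 vCPU left
host 2: place 6 vCPU, 19 vCPU left
host 3: place 33 vCPU, 31 vCPU left
host 2: place 15 vCPU, 4 vCPU left
host 4: place 39 vCPU, 25 vCPU left
host 3: place 7 vCPU, 24 vCPU left
host 5: place 35 vCPU, 29 vCPU left
host 6: place 38 vCPU, 26 vCPU left
host 7: place 33 vCPU, 31 vCPU left

7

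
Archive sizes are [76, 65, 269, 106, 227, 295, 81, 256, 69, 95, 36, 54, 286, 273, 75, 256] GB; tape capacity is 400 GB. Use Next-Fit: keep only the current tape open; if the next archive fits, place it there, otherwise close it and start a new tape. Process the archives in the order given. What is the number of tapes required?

9 tapes

76 GB → tape 1 (remaining 324 GB)
65 GB → tape 1 (remaining 259 GB)
269 GB → tape 2 (remaining 131 GB)
106 GB → tape 2 (remaining 25 GB)
227 GB → tape 3 (remaining 173 GB)
295 GB → tape 4 (remaining 105 GB)
81 GB → tape 4 (remaining 24 GB)
256 GB → tape 5 (remaining 144 GB)
69 GB → tape 5 (remaining 75 GB)
95 GB → tape 6 (remaining 305 GB)
36 GB → tape 6 (remaining 269 GB)
54 GB → tape 6 (remaining 215 GB)
286 GB → tape 7 (remaining 114 GB)
273 GB → tape 8 (remaining 127 GB)
75 GB → tape 8 (remaining 52 GB)
256 GB → tape 9 (remaining 144 GB)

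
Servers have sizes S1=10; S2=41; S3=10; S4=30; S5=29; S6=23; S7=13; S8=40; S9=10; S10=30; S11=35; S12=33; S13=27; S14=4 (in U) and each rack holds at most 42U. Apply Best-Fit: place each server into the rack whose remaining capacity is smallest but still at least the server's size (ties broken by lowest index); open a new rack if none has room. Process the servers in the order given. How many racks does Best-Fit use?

rack 1: place S1 (10U), 32U left
rack 2: place S2 (41U), 1U left
rack 1: place S3 (10U), 22U left
rack 3: place S4 (30U), 12U left
rack 4: place S5 (29U), 13U left
rack 5: place S6 (23U), 19U left
rack 4: place S7 (13U), 0U left
rack 6: place S8 (40U), 2U left
rack 3: place S9 (10U), 2U left
rack 7: place S10 (30U), 12U left
rack 8: place S11 (35U), 7U left
rack 9: place S12 (33U), 9U left
rack 10: place S13 (27U), 15U left
rack 8: place S14 (4U), 3U left

10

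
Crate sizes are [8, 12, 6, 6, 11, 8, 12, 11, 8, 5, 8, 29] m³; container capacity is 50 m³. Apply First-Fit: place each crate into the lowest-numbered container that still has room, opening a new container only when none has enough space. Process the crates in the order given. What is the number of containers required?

container 1: place 8 m³, 42 m³ left
container 1: place 12 m³, 30 m³ left
container 1: place 6 m³, 24 m³ left
container 1: place 6 m³, 18 m³ left
container 1: place 11 m³, 7 m³ left
container 2: place 8 m³, 42 m³ left
container 2: place 12 m³, 30 m³ left
container 2: place 11 m³, 19 m³ left
container 2: place 8 m³, 11 m³ left
container 1: place 5 m³, 2 m³ left
container 2: place 8 m³, 3 m³ left
container 3: place 29 m³, 21 m³ left
Final containers: [8,12,6,6,11,5] [8,12,11,8,8] [29].

3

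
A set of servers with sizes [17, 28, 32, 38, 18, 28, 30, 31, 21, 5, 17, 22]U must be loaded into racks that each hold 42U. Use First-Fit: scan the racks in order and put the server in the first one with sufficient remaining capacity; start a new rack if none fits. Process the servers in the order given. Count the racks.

17U → rack 1 (remaining 25U)
28U → rack 2 (remaining 14U)
32U → rack 3 (remaining 10U)
38U → rack 4 (remaining 4U)
18U → rack 1 (remaining 7U)
28U → rack 5 (remaining 14U)
30U → rack 6 (remaining 12U)
31U → rack 7 (remaining 11U)
21U → rack 8 (remaining 21U)
5U → rack 1 (remaining 2U)
17U → rack 8 (remaining 4U)
22U → rack 9 (remaining 20U)

9 racks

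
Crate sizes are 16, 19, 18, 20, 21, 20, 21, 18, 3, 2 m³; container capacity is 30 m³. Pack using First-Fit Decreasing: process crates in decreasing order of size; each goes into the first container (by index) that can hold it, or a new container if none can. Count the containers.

8 containers

Sorted descending: 21, 21, 20, 20, 19, 18, 18, 16, 3, 2.
Put 21 m³ in container 1; 9 m³ remain.
Put 21 m³ in container 2; 9 m³ remain.
Put 20 m³ in container 3; 10 m³ remain.
Put 20 m³ in container 4; 10 m³ remain.
Put 19 m³ in container 5; 11 m³ remain.
Put 18 m³ in container 6; 12 m³ remain.
Put 18 m³ in container 7; 12 m³ remain.
Put 16 m³ in container 8; 14 m³ remain.
Put 3 m³ in container 1; 6 m³ remain.
Put 2 m³ in container 1; 4 m³ remain.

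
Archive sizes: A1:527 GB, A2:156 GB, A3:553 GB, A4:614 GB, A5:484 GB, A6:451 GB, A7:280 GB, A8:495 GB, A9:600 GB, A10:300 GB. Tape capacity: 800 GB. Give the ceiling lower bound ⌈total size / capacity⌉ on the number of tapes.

Total size = 527 + 156 + 553 + 614 + 484 + 451 + 280 + 495 + 600 + 300 = 4460 GB.
⌈4460 / 800⌉ = 6.

6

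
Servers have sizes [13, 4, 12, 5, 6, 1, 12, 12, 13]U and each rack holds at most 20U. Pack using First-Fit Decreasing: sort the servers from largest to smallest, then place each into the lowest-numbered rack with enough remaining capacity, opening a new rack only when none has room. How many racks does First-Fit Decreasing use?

5

Sorted descending: 13, 13, 12, 12, 12, 6, 5, 4, 1.
13U → rack 1 (remaining 7U)
13U → rack 2 (remaining 7U)
12U → rack 3 (remaining 8U)
12U → rack 4 (remaining 8U)
12U → rack 5 (remaining 8U)
6U → rack 1 (remaining 1U)
5U → rack 2 (remaining 2U)
4U → rack 3 (remaining 4U)
1U → rack 1 (remaining 0U)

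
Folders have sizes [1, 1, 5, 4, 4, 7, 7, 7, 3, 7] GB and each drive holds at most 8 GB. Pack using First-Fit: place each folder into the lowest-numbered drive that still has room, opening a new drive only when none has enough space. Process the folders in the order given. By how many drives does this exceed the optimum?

First-Fit: [1,1,5] [4,4] [7] [7] [7] [3] [7] → 7 drives.
Total size 46 GB; any packing needs at least ⌈46/8⌉ = 6 drives.
An optimal packing achieves that bound: [7,1] [7,1] [7] [7] [5,3] [4,4] → 6 drives.
Excess: 7 − 6 = 1.

1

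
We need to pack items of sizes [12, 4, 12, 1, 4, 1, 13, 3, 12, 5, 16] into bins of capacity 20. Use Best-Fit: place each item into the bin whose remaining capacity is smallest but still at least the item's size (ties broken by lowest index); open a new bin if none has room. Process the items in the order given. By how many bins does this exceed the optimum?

0

Best-Fit: [12,4,1,1] [12,4,3] [13,5] [12] [16] → 5 bins.
Total size 83; any packing needs at least ⌈83/20⌉ = 5 bins.
So 5 is already optimal.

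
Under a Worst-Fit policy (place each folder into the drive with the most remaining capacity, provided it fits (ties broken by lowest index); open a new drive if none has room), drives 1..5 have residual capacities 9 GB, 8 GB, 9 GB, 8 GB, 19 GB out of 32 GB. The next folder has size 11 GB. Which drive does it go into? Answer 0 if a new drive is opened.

5

Drives with room: drive 5 (19 GB).
Most room is drive 5 with 19 GB free.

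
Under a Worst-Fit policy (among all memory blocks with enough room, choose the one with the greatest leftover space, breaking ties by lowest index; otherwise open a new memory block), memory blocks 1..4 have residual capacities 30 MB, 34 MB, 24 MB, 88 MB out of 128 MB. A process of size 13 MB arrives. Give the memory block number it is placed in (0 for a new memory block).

4

Memory blocks with room: memory block 1 (30 MB), memory block 2 (34 MB), memory block 3 (24 MB), memory block 4 (88 MB).
Most room is memory block 4 with 88 MB free.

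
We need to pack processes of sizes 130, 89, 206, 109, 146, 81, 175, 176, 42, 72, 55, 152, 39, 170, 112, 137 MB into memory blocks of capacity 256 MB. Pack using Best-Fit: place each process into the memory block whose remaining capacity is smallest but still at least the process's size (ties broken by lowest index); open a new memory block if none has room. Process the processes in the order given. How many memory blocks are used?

memory block 1: place 130 MB, 126 MB left
memory block 1: place 89 MB, 37 MB left
memory block 2: place 206 MB, 50 MB left
memory block 3: place 109 MB, 147 MB left
memory block 3: place 146 MB, 1 MB left
memory block 4: place 81 MB, 175 MB left
memory block 4: place 175 MB, 0 MB left
memory block 5: place 176 MB, 80 MB left
memory block 2: place 42 MB, 8 MB left
memory block 5: place 72 MB, 8 MB left
memory block 6: place 55 MB, 201 MB left
memory block 6: place 152 MB, 49 MB left
memory block 6: place 39 MB, 10 MB left
memory block 7: place 170 MB, 86 MB left
memory block 8: place 112 MB, 144 MB left
memory block 8: place 137 MB, 7 MB left
Final memory blocks: [130,89] [206,42] [109,146] [81,175] [176,72] [55,152,39] [170] [112,137].

8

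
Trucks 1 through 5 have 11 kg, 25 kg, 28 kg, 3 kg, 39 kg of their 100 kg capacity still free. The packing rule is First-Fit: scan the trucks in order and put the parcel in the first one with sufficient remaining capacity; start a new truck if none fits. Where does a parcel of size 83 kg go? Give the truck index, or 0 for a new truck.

No truck has ≥ 83 kg free, so a new truck is opened.

0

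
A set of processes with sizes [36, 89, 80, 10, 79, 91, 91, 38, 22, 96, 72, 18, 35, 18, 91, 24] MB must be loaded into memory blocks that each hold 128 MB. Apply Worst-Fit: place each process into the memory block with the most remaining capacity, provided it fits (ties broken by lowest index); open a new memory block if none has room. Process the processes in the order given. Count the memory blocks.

8

36 MB → memory block 1 (remaining 92 MB)
89 MB → memory block 1 (remaining 3 MB)
80 MB → memory block 2 (remaining 48 MB)
10 MB → memory block 2 (remaining 38 MB)
79 MB → memory block 3 (remaining 49 MB)
91 MB → memory block 4 (remaining 37 MB)
91 MB → memory block 5 (remaining 37 MB)
38 MB → memory block 3 (remaining 11 MB)
22 MB → memory block 2 (remaining 16 MB)
96 MB → memory block 6 (remaining 32 MB)
72 MB → memory block 7 (remaining 56 MB)
18 MB → memory block 7 (remaining 38 MB)
35 MB → memory block 7 (remaining 3 MB)
18 MB → memory block 4 (remaining 19 MB)
91 MB → memory block 8 (remaining 37 MB)
24 MB → memory block 5 (remaining 13 MB)
Final memory blocks: [36,89] [80,10,22] [79,38] [91,18] [91,24] [96] [72,18,35] [91].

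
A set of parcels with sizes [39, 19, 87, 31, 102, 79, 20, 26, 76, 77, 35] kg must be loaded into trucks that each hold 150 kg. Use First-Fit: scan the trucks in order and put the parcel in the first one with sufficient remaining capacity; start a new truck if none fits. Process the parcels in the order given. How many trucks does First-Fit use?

5

truck 1: place 39 kg, 111 kg left
truck 1: place 19 kg, 92 kg left
truck 1: place 87 kg, 5 kg left
truck 2: place 31 kg, 119 kg left
truck 2: place 102 kg, 17 kg left
truck 3: place 79 kg, 71 kg left
truck 3: place 20 kg, 51 kg left
truck 3: place 26 kg, 25 kg left
truck 4: place 76 kg, 74 kg left
truck 5: place 77 kg, 73 kg left
truck 4: place 35 kg, 39 kg left
Final trucks: [39,19,87] [31,102] [79,20,26] [76,35] [77].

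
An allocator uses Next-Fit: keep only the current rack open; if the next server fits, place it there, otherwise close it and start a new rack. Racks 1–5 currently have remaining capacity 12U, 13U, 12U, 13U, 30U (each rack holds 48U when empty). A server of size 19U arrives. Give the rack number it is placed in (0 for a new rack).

5

Next-Fit only looks at rack 5, which has 30U free.
19U fits there.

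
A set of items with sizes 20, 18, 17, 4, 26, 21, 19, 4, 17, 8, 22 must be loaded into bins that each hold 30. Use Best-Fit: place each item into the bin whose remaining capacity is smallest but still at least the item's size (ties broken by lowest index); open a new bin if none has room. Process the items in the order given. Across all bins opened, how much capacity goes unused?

64

20 → bin 1 (remaining 10)
18 → bin 2 (remaining 12)
17 → bin 3 (remaining 13)
4 → bin 1 (remaining 6)
26 → bin 4 (remaining 4)
21 → bin 5 (remaining 9)
19 → bin 6 (remaining 11)
4 → bin 4 (remaining 0)
17 → bin 7 (remaining 13)
8 → bin 5 (remaining 1)
22 → bin 8 (remaining 8)
8 bins × 30 = 240; used 176; unused 64.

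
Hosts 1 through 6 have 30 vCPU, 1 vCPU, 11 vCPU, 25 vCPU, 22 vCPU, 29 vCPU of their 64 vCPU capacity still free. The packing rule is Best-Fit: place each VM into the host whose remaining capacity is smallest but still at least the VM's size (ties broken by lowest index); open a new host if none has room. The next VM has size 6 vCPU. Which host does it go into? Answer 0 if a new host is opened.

Hosts with room: host 1 (30 vCPU), host 3 (11 vCPU), host 4 (25 vCPU), host 5 (22 vCPU), host 6 (29 vCPU).
Tightest fit is host 3 with 11 vCPU free.

3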